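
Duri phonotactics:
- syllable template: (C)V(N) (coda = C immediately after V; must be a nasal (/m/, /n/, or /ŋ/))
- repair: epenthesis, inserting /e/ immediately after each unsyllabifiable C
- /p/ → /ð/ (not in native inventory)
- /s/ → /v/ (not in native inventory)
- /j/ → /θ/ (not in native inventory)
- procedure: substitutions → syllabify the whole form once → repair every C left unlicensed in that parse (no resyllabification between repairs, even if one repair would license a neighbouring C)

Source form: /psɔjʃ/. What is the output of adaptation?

ðevɔθeʃe

Substitution: /p/ → /ð/, /s/ → /v/, /j/ → /θ/, giving /ðvɔθʃ/.
The consonants /ð/, /θ/, /ʃ/ cannot be parsed into a legal (C)V(N) syllable (only a nasal (/m/, /n/, or /ŋ/) is licensed in coda position; onsets are limited to one consonant).
Epenthesis after each stranded consonant: /ð/ → /ðe/, /θ/ → /θe/, /ʃ/ → /ʃe/.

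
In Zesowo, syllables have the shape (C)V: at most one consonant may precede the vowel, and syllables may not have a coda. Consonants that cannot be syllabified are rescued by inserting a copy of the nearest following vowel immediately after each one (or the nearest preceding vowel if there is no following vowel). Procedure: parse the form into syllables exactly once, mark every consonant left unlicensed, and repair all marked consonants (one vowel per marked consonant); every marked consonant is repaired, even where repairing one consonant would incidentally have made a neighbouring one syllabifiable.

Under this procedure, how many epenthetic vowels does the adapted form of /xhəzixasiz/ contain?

2

The unsyllabifiable consonants are /x/, /z/; each receives one epenthetic vowel.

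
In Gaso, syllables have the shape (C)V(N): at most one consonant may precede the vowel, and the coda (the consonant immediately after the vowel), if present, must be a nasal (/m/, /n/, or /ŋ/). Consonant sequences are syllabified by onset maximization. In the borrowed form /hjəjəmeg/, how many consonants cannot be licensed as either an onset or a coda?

2

The consonants /h/, /g/ cannot be parsed into a legal (C)V(N) syllable (only a nasal (/m/, /n/, or /ŋ/) is licensed in coda position; onsets are limited to one consonant).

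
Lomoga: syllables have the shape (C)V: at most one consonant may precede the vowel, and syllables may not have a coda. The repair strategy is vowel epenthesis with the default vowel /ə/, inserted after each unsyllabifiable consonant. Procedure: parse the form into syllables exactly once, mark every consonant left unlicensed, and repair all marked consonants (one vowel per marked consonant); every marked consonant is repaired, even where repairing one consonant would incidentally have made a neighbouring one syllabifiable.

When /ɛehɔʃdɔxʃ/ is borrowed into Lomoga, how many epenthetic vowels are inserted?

3

The unsyllabifiable consonants are /ʃ/, /x/, /ʃ/; each receives one epenthetic vowel.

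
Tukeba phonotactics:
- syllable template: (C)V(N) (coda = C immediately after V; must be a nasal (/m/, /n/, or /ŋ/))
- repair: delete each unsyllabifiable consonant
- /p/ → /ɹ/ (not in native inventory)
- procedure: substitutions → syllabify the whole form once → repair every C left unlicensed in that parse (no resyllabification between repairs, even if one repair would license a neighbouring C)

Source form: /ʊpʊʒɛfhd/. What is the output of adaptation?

ʊɹʊʒɛ

Substitution: /p/ → /ɹ/, giving /ʊɹʊʒɛfhd/.
Syllabifying with onset maximization leaves /f/, /h/, /d/ stranded (only a nasal (/m/, /n/, or /ŋ/) is licensed in coda position; onsets are limited to one consonant).
Deleting the stranded consonants removes /f/, /h/, /d/.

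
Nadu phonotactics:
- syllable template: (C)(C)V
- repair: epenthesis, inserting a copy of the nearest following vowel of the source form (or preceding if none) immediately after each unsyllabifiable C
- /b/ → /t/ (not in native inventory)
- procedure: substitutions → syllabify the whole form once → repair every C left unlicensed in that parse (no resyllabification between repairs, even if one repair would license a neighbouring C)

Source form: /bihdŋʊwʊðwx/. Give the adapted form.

tihʊdŋʊwʊðʊwʊxʊ

Substitution: /b/ → /t/, giving /tihdŋʊwʊðwx/.
Syllabifying with onset maximization leaves /h/, /ð/, /w/, /x/ stranded (no codas are permitted; onsets may contain at most 2 consonants).
Each unlicensed consonant becomes the onset of a new syllable: /h/ → /hʊ/, /ð/ → /ðʊ/, /w/ → /wʊ/, /x/ → /xʊ/.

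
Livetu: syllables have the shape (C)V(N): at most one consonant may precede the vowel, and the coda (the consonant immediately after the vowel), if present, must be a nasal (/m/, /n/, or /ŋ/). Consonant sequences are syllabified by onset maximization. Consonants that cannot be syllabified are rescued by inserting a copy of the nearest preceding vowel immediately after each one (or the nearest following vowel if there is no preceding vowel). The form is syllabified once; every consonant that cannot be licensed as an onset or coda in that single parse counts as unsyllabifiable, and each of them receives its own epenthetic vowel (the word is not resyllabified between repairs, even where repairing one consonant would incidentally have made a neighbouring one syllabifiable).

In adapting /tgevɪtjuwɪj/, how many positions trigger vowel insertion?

3

The unsyllabifiable consonants are /t/, /t/, /j/; each receives one epenthetic vowel.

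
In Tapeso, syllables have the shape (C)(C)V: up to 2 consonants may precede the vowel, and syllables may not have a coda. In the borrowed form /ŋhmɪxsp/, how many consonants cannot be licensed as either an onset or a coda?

4

Syllabifying with onset maximization leaves /ŋ/, /x/, /s/, /p/ stranded (no codas are permitted; onsets may contain at most 2 consonants).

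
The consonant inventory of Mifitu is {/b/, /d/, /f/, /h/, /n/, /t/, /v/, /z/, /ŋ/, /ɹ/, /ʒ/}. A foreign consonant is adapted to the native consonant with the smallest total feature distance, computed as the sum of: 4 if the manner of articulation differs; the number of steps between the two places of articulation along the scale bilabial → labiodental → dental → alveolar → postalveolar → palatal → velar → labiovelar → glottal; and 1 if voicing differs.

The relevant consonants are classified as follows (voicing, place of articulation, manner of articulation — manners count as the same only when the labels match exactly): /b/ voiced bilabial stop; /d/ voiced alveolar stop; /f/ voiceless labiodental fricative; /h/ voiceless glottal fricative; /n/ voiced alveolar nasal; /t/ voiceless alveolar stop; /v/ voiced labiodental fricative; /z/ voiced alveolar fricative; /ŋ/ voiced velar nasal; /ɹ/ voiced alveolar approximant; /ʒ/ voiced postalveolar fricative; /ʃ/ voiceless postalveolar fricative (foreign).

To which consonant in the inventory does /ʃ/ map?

ʒ

/ʒ/ is closest: same manner (fricative), place distance 0 (postalveolar→postalveolar), voicing differs (+1); total 1. Next closest is /z/ at distance 2.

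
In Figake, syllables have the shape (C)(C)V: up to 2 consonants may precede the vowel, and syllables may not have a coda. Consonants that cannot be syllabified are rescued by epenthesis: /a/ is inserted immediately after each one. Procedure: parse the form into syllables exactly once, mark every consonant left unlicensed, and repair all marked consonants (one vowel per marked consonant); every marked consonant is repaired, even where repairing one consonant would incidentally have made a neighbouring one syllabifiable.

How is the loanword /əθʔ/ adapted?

əθaʔa

The consonants /θ/, /ʔ/ cannot be parsed into a legal (C)(C)V syllable (no codas are permitted; onsets may contain at most 2 consonants).
Each unlicensed consonant becomes the onset of a new syllable: /θ/ → /θa/, /ʔ/ → /ʔa/.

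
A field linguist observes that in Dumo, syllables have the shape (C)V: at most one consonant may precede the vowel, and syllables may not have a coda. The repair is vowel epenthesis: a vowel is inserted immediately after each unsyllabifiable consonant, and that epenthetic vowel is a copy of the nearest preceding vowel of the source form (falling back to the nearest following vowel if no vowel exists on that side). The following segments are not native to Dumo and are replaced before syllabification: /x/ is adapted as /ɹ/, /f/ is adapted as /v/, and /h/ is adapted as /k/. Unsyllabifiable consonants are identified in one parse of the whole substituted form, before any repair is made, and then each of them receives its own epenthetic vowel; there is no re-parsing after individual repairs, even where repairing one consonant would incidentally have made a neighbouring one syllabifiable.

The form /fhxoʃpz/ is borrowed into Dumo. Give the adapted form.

vokoɹoʃopozo

Substitution: /f/ → /v/, /h/ → /k/, /x/ → /ɹ/, giving /vkɹoʃpz/.
Under (C)V, the unsyllabifiable consonants are /v/, /k/, /ʃ/, /p/, /z/ (no codas are permitted; onsets are limited to one consonant).
Inserting the epenthetic vowel yields /v/ → /vo/, /k/ → /ko/, /ʃ/ → /ʃo/, /p/ → /po/, /z/ → /zo/.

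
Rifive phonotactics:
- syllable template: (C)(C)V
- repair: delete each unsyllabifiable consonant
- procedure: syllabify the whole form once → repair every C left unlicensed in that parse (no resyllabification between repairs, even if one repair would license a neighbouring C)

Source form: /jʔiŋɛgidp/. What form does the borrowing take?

jʔiŋɛgi

The consonants /d/, /p/ cannot be parsed into a legal (C)(C)V syllable (no codas are permitted; onsets may contain at most 2 consonants).
Each unlicensed consonant is deleted: /d/, /p/.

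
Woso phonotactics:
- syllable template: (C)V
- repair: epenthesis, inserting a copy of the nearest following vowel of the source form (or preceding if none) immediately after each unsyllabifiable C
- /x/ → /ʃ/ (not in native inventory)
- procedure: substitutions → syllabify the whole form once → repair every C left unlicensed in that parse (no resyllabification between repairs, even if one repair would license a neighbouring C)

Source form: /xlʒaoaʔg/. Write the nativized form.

Substitution: /x/ → /ʃ/, giving /ʃlʒaoaʔg/.
Under (C)V, the unsyllabifiable consonants are /ʃ/, /l/, /ʔ/, /g/ (no codas are permitted; onsets are limited to one consonant).
Epenthesis after each stranded consonant: /ʃ/ → /ʃa/, /l/ → /la/, /ʔ/ → /ʔa/, /g/ → /ga/.

ʃalaʒaoaʔaga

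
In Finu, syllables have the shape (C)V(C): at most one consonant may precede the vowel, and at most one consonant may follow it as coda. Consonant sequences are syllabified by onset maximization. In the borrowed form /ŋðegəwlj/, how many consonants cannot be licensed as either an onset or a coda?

Syllabifying with onset maximization leaves /ŋ/, /l/, /j/ stranded (at most one coda consonant is licensed; onsets are limited to one consonant).

3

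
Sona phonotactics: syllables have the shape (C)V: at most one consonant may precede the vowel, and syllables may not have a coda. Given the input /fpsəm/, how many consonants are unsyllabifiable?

3

Syllabifying with onset maximization leaves /f/, /p/, /m/ stranded (no codas are permitted; onsets are limited to one consonant).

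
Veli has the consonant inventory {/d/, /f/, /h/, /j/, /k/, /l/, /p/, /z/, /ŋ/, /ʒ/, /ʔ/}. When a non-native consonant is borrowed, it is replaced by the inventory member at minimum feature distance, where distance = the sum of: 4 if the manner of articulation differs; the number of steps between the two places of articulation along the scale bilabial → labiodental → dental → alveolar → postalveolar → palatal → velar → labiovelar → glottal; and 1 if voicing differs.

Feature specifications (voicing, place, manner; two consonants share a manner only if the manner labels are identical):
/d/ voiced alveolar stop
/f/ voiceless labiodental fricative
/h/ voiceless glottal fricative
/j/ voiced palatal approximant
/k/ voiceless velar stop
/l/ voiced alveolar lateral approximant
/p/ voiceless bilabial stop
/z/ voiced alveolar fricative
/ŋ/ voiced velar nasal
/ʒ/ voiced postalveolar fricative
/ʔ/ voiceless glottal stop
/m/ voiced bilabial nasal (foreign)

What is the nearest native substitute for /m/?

/p/ is closest: manner differs (nasal→stop, +4), place distance 0 (bilabial→bilabial), voicing differs (+1); total 5. Next closest is /f/ at distance 6.

p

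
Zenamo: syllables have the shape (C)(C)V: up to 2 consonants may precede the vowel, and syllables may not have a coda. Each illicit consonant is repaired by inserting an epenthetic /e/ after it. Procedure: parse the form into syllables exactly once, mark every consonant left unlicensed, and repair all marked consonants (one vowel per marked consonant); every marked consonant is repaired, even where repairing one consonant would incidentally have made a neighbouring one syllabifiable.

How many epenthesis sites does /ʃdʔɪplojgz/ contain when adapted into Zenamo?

The unsyllabifiable consonants are /ʃ/, /j/, /g/, /z/; each receives one epenthetic vowel.

4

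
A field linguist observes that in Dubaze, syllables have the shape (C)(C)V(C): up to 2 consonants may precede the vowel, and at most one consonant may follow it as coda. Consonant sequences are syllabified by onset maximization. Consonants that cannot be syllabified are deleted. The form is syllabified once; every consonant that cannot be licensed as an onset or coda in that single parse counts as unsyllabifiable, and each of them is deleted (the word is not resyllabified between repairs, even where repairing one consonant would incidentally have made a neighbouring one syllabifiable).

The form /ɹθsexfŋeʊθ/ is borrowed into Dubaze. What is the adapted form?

The consonants /ɹ/ cannot be parsed into a legal (C)(C)V(C) syllable (at most one coda consonant is licensed; onsets may contain at most 2 consonants).
Deleting the stranded consonants removes /ɹ/.

θsexfŋeʊθ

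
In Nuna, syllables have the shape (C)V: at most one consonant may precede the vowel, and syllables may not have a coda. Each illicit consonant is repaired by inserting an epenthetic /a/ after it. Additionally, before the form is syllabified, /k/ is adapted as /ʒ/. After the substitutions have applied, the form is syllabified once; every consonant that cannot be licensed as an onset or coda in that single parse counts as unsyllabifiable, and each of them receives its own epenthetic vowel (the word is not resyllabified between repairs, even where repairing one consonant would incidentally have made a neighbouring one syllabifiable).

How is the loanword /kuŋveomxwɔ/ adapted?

Substitution: /k/ → /ʒ/, giving /ʒuŋveomxwɔ/.
Under (C)V, the unsyllabifiable consonants are /ŋ/, /m/, /x/ (no codas are permitted; onsets are limited to one consonant).
Inserting the epenthetic vowel yields /ŋ/ → /ŋa/, /m/ → /ma/, /x/ → /xa/.

ʒuŋaveomaxawɔ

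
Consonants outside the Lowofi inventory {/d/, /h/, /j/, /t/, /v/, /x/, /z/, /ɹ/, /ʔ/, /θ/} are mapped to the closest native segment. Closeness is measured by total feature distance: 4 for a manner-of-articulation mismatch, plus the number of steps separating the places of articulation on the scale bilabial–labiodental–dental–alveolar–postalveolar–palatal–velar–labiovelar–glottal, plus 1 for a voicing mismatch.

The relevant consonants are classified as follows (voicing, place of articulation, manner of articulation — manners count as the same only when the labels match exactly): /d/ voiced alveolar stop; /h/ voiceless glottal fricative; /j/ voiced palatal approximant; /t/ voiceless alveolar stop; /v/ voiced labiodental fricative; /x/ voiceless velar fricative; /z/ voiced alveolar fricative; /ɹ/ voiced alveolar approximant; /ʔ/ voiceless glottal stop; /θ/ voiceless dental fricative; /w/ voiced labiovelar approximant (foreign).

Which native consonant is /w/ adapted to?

j

/j/ is closest: same manner (approximant), place distance 2 (labiovelar→palatal), same voicing; total 2. Next closest is /ɹ/ at distance 4.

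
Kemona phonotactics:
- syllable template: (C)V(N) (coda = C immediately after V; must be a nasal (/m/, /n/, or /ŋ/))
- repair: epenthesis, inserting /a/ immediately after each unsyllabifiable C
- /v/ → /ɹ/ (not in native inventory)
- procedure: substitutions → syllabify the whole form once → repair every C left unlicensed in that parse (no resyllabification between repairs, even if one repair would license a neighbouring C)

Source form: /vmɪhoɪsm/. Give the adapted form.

Substitution: /v/ → /ɹ/, giving /ɹmɪhoɪsm/.
The consonants /ɹ/, /s/, /m/ cannot be parsed into a legal (C)V(N) syllable (only a nasal (/m/, /n/, or /ŋ/) is licensed in coda position; onsets are limited to one consonant).
Inserting the epenthetic vowel yields /ɹ/ → /ɹa/, /s/ → /sa/, /m/ → /ma/.

ɹamɪhoɪsama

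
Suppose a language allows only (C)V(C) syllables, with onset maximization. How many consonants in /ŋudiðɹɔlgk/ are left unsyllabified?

2

Syllabifying with onset maximization leaves /g/, /k/ stranded (at most one coda consonant is licensed; onsets are limited to one consonant).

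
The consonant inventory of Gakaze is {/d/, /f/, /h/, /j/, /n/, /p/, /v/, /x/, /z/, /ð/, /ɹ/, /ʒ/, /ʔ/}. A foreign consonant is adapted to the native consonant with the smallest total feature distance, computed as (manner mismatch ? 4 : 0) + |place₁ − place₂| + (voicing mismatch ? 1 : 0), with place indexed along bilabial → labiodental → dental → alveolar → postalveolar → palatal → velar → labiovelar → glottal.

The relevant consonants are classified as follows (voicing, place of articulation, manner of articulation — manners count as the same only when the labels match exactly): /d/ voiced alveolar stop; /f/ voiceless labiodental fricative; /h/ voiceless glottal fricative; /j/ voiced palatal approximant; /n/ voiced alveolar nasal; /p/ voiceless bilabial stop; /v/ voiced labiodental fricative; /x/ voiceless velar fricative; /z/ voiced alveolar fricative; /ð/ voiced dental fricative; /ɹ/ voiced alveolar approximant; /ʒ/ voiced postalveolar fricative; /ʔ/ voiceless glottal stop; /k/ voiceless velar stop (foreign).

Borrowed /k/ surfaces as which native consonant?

/ʔ/ is closest: same manner (stop), place distance 2 (velar→glottal), same voicing; total 2. Next closest is /d/ at distance 4.

ʔ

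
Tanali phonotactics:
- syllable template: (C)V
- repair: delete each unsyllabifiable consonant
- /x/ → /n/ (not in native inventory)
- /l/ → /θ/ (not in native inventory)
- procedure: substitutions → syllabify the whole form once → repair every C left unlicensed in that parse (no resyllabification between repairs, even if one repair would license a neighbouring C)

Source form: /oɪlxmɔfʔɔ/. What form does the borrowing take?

Substitution: /l/ → /θ/, /x/ → /n/, giving /oɪθnmɔfʔɔ/.
The consonants /θ/, /n/, /f/ cannot be parsed into a legal (C)V syllable (no codas are permitted; onsets are limited to one consonant).
Each unlicensed consonant is deleted: /θ/, /n/, /f/.

oɪmɔʔɔ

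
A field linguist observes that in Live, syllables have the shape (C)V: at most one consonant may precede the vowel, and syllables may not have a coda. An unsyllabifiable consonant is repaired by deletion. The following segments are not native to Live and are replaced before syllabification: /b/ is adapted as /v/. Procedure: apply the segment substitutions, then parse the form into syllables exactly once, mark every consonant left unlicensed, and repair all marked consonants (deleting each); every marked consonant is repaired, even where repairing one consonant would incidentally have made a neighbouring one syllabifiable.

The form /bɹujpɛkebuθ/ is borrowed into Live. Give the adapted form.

Substitution: /b/ → /v/, giving /vɹujpɛkevuθ/.
The consonants /v/, /j/, /θ/ cannot be parsed into a legal (C)V syllable (no codas are permitted; onsets are limited to one consonant).
Deleting the stranded consonants removes /v/, /j/, /θ/.

ɹupɛkevu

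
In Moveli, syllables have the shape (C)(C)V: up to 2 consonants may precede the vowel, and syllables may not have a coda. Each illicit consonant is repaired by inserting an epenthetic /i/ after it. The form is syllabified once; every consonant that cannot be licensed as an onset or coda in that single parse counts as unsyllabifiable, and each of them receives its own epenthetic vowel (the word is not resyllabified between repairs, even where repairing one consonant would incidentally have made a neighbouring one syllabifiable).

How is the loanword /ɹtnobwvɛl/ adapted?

ɹitnobiwvɛli

Under (C)(C)V, the unsyllabifiable consonants are /ɹ/, /b/, /l/ (no codas are permitted; onsets may contain at most 2 consonants).
Each unlicensed consonant becomes the onset of a new syllable: /ɹ/ → /ɹi/, /b/ → /bi/, /l/ → /li/.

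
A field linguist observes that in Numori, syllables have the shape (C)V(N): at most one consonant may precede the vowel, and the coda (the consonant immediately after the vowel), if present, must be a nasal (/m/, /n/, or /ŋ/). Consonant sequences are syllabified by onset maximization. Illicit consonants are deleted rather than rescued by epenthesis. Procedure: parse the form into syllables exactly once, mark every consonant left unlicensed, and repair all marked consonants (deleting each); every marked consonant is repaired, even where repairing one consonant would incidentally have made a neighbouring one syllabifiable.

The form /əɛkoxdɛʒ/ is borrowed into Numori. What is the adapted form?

Under (C)V(N), the unsyllabifiable consonants are /x/, /ʒ/ (only a nasal (/m/, /n/, or /ŋ/) is licensed in coda position; onsets are limited to one consonant).
Deleting the stranded consonants removes /x/, /ʒ/.

əɛkodɛ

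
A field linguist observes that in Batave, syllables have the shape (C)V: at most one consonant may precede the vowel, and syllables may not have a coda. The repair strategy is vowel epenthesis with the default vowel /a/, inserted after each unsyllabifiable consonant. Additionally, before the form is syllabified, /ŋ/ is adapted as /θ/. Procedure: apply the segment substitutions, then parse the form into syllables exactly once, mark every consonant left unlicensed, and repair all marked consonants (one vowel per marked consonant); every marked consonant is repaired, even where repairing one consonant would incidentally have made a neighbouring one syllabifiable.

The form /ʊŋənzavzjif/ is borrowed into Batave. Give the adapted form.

Substitution: /ŋ/ → /θ/, giving /ʊθənzavzjif/.
The consonants /n/, /v/, /z/, /f/ cannot be parsed into a legal (C)V syllable (no codas are permitted; onsets are limited to one consonant).
Each unlicensed consonant becomes the onset of a new syllable: /n/ → /na/, /v/ → /va/, /z/ → /za/, /f/ → /fa/.

ʊθənazavazajifa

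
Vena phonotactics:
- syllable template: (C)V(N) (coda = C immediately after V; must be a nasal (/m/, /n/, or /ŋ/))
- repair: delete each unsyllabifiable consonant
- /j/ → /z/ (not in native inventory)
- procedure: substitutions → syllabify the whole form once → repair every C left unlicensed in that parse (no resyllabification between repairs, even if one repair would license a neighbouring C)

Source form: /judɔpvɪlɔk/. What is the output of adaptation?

Substitution: /j/ → /z/, giving /zudɔpvɪlɔk/.
The consonants /p/, /k/ cannot be parsed into a legal (C)V(N) syllable (only a nasal (/m/, /n/, or /ŋ/) is licensed in coda position; onsets are limited to one consonant).
Deleting the stranded consonants removes /p/, /k/.

zudɔvɪlɔ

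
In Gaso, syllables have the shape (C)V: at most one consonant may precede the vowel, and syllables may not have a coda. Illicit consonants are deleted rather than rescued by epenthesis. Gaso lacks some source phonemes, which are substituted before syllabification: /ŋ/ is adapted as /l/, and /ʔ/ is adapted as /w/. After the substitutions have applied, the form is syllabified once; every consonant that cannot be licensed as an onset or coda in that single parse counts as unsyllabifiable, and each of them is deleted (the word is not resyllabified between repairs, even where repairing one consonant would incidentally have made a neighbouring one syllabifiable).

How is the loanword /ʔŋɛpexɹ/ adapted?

lɛpe

Substitution: /ʔ/ → /w/, /ŋ/ → /l/, giving /wlɛpexɹ/.
The consonants /w/, /x/, /ɹ/ cannot be parsed into a legal (C)V syllable (no codas are permitted; onsets are limited to one consonant).
Deletion applies to /w/, /x/, /ɹ/.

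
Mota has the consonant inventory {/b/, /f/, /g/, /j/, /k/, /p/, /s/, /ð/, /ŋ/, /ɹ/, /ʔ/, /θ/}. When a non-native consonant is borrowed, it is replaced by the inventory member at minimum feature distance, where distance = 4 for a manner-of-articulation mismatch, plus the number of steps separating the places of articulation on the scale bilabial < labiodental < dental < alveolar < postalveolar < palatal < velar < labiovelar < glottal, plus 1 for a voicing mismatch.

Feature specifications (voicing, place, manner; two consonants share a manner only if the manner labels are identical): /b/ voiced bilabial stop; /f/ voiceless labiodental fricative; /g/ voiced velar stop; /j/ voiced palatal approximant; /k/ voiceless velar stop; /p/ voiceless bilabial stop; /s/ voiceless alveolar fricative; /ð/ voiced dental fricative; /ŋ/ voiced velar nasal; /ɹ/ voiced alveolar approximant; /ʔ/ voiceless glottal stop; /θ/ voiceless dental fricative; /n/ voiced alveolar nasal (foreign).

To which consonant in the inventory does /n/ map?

ŋ

/ŋ/ is closest: same manner (nasal), place distance 3 (alveolar→velar), same voicing; total 3. Next closest is /ɹ/ at distance 4.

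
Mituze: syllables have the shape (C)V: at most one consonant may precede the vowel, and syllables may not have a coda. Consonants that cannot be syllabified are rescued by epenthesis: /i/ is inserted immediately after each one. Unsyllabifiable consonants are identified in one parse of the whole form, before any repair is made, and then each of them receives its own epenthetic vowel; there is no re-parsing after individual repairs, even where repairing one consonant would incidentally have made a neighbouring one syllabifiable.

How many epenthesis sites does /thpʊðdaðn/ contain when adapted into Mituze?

The unsyllabifiable consonants are /t/, /h/, /ð/, /ð/, /n/; each receives one epenthetic vowel.

5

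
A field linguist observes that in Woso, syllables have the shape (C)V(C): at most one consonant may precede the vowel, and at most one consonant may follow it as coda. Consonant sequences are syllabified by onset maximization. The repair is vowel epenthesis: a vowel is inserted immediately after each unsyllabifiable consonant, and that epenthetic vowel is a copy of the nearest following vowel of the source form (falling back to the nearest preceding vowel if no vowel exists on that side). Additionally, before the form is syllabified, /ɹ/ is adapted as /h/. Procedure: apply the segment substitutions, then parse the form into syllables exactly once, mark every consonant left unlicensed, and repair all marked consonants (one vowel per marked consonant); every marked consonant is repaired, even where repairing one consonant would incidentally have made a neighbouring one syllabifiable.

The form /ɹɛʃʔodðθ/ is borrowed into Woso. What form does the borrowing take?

Substitution: /ɹ/ → /h/, giving /hɛʃʔodðθ/.
The consonants /ð/, /θ/ cannot be parsed into a legal (C)V(C) syllable (at most one coda consonant is licensed; onsets are limited to one consonant).
Each unlicensed consonant becomes the onset of a new syllable: /ð/ → /ðo/, /θ/ → /θo/.

hɛʃʔodðoθo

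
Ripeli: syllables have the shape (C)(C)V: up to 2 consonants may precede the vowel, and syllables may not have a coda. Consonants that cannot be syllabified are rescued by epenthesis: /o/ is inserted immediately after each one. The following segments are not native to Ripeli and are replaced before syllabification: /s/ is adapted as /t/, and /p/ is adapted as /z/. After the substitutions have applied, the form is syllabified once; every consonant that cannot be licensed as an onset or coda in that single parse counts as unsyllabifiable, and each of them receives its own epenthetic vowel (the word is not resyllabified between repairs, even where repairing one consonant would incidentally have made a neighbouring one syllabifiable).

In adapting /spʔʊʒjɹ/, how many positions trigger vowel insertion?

4

After substitution the input is /tzʔʊʒjɹ/.
The unsyllabifiable consonants are /t/, /ʒ/, /j/, /ɹ/; each receives one epenthetic vowel.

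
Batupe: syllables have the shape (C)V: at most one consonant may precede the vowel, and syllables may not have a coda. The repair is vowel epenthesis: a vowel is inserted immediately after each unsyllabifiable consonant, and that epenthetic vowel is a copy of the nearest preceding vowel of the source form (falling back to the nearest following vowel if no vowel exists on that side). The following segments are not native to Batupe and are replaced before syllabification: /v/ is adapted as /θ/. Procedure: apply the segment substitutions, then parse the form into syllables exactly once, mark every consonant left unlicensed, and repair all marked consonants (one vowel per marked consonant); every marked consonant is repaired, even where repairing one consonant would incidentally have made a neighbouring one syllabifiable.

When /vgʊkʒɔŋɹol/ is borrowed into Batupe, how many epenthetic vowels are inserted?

After substitution the input is /θgʊkʒɔŋɹol/.
The unsyllabifiable consonants are /θ/, /k/, /ŋ/, /l/; each receives one epenthetic vowel.

4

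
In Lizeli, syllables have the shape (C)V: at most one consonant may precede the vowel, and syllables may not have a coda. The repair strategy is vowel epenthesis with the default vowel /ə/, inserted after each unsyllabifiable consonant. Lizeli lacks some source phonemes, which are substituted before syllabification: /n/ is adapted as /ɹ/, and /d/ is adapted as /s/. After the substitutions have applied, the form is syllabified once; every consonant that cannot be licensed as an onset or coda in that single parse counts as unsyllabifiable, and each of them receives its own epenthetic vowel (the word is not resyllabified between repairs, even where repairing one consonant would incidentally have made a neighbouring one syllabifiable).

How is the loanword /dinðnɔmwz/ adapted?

Substitution: /d/ → /s/, /n/ → /ɹ/, giving /siɹðɹɔmwz/.
Under (C)V, the unsyllabifiable consonants are /ɹ/, /ð/, /m/, /w/, /z/ (no codas are permitted; onsets are limited to one consonant).
Inserting the epenthetic vowel yields /ɹ/ → /ɹə/, /ð/ → /ðə/, /m/ → /mə/, /w/ → /wə/, /z/ → /zə/.

siɹəðəɹɔməwəzə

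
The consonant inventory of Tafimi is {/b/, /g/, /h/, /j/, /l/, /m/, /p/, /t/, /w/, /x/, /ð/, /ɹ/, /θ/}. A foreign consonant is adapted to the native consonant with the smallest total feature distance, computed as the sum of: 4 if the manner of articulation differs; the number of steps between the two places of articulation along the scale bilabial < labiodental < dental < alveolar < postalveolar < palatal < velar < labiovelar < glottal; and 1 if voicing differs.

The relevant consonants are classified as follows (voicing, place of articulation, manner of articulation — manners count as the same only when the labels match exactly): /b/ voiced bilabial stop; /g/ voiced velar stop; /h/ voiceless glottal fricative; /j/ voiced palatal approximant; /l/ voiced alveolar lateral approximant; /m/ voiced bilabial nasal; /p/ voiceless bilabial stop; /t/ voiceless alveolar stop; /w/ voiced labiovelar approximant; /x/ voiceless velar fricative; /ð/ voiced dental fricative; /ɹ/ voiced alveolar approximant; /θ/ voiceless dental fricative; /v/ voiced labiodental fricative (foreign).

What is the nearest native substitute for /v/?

ð

/ð/ is closest: same manner (fricative), place distance 1 (labiodental→dental), same voicing; total 1. Next closest is /θ/ at distance 2.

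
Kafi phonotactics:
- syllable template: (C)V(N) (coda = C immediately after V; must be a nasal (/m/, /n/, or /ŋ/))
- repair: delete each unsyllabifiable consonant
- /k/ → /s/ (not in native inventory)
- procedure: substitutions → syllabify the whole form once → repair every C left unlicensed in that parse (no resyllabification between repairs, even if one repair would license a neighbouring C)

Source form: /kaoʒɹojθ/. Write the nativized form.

saoɹo

Substitution: /k/ → /s/, giving /saoʒɹojθ/.
Under (C)V(N), the unsyllabifiable consonants are /ʒ/, /j/, /θ/ (only a nasal (/m/, /n/, or /ŋ/) is licensed in coda position; onsets are limited to one consonant).
Deletion applies to /ʒ/, /j/, /θ/.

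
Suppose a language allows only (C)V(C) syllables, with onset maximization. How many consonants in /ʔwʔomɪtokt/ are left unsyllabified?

Syllabifying with onset maximization leaves /ʔ/, /w/, /t/ stranded (at most one coda consonant is licensed; onsets are limited to one consonant).

3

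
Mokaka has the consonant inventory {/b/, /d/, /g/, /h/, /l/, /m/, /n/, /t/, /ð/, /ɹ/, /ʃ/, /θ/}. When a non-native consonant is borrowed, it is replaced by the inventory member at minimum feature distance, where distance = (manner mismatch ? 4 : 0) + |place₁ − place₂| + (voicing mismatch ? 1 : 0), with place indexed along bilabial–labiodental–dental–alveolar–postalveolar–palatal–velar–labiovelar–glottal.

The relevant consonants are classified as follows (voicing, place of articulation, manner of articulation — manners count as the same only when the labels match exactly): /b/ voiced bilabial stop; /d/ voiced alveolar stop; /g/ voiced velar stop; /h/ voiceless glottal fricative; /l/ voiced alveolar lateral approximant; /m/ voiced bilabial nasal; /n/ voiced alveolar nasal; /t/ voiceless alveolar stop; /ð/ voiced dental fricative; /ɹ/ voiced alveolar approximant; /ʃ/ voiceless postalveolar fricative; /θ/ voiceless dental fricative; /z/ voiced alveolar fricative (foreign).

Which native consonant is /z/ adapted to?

ð

/ð/ is closest: same manner (fricative), place distance 1 (alveolar→dental), same voicing; total 1. Next closest is /ʃ/ at distance 2.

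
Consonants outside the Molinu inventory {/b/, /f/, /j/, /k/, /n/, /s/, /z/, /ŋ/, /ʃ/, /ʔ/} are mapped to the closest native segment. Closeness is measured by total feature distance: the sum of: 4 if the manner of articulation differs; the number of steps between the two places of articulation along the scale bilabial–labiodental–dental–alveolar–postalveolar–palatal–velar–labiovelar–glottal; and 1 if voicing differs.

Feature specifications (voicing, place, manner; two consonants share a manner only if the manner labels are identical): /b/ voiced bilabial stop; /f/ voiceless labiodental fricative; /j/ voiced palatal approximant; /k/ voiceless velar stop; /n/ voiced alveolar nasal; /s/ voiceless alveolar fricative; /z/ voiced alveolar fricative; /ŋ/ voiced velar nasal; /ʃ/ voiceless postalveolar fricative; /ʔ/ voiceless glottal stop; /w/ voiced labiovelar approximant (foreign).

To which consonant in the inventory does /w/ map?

/j/ is closest: same manner (approximant), place distance 2 (labiovelar→palatal), same voicing; total 2. Next closest is /ŋ/ at distance 5.

j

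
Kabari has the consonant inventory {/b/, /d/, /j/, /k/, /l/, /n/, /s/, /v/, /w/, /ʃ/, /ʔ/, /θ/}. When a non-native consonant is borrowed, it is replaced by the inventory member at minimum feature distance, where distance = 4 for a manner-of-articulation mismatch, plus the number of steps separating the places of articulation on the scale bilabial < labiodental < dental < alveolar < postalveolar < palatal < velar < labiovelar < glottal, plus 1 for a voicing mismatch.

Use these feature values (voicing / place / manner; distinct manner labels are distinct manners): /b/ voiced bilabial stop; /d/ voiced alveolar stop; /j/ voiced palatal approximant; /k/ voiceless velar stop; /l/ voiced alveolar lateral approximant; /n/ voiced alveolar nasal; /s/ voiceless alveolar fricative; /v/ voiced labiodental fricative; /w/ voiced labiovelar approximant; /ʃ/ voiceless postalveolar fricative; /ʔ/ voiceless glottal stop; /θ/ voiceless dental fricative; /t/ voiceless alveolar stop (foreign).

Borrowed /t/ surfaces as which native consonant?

/d/ is closest: same manner (stop), place distance 0 (alveolar→alveolar), voicing differs (+1); total 1. Next closest is /k/ at distance 3.

d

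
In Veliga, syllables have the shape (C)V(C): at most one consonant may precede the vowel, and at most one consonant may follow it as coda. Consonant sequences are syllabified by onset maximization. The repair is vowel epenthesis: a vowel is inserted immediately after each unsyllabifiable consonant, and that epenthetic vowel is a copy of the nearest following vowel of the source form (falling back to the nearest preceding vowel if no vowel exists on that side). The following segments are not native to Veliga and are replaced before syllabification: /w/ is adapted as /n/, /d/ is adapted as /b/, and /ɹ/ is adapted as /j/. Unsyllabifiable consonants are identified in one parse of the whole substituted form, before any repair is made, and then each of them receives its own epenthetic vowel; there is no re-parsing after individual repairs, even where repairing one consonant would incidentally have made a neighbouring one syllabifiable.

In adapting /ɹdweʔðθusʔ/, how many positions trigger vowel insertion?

After substitution the input is /jbneʔðθusʔ/.
The unsyllabifiable consonants are /j/, /b/, /ð/, /ʔ/; each receives one epenthetic vowel.

4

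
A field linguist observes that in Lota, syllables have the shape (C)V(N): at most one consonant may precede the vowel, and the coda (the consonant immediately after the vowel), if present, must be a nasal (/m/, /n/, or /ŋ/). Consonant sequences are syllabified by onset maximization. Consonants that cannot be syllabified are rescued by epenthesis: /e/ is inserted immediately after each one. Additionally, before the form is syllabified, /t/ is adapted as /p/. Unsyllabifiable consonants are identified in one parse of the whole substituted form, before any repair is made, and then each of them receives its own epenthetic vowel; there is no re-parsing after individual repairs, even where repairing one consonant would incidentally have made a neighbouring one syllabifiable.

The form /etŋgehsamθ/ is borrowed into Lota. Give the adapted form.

Substitution: /t/ → /p/, giving /epŋgehsamθ/.
Under (C)V(N), the unsyllabifiable consonants are /p/, /ŋ/, /h/, /θ/ (only a nasal (/m/, /n/, or /ŋ/) is licensed in coda position; onsets are limited to one consonant).
Each unlicensed consonant becomes the onset of a new syllable: /p/ → /pe/, /ŋ/ → /ŋe/, /h/ → /he/, /θ/ → /θe/.

epeŋegehesamθe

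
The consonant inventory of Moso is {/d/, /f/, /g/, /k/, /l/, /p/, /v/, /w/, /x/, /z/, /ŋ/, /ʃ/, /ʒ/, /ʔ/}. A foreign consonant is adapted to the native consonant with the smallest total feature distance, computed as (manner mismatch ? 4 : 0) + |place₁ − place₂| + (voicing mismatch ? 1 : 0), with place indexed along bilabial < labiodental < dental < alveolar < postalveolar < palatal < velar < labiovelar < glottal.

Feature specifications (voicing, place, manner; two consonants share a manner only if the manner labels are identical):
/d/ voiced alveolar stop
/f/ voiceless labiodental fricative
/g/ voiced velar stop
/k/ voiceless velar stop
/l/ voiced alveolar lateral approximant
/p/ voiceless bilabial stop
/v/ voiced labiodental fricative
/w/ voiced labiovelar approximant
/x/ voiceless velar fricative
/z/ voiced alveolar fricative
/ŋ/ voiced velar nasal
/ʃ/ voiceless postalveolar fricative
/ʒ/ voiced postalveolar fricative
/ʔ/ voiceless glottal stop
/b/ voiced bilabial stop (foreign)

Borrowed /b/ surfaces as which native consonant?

p

/p/ is closest: same manner (stop), place distance 0 (bilabial→bilabial), voicing differs (+1); total 1. Next closest is /d/ at distance 3.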